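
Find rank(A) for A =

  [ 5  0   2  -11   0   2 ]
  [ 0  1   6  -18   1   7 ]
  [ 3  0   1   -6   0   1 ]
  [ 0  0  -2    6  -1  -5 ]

Multiply R1 by 1/5.
  [ 1  0  2/5  -11/5   0  2/5 ]
  [ 0  1    6    -18   1    7 ]
  [ 3  0    1     -6   0    1 ]
  [ 0  0   -2      6  -1   -5 ]
Subtract 3 times R1 from R3.
  [ 1  0   2/5  -11/5   0   2/5 ]
  [ 0  1     6    -18   1     7 ]
  [ 0  0  -1/5    3/5   0  -1/5 ]
  [ 0  0    -2      6  -1    -5 ]
Multiply R3 by -5.
  [ 1  0  2/5  -11/5   0  2/5 ]
  [ 0  1    6    -18   1    7 ]
  [ 0  0    1     -3   0    1 ]
  [ 0  0   -2      6  -1   -5 ]
Add 2 times R3 to R4.
  [ 1  0  2/5  -11/5   0  2/5 ]
  [ 0  1    6    -18   1    7 ]
  [ 0  0    1     -3   0    1 ]
  [ 0  0    0      0  -1   -3 ]
Multiply R4 by -1.
  [ 1  0  2/5  -11/5  0  2/5 ]
  [ 0  1    6    -18  1    7 ]
  [ 0  0    1     -3  0    1 ]
  [ 0  0    0      0  1    3 ]
Subtract R4 from R2.
  [ 1  0  2/5  -11/5  0  2/5 ]
  [ 0  1    6    -18  0    4 ]
  [ 0  0    1     -3  0    1 ]
  [ 0  0    0      0  1    3 ]
Subtract 6 times R3 from R2.
  [ 1  0  2/5  -11/5  0  2/5 ]
  [ 0  1    0      0  0   -2 ]
  [ 0  0    1     -3  0    1 ]
  [ 0  0    0      0  1    3 ]
Subtract 2/5 times R3 from R1.
  [ 1  0  0  -1  0   0 ]
  [ 0  1  0   0  0  -2 ]
  [ 0  0  1  -3  0   1 ]
  [ 0  0  0   0  1   3 ]
The reduced form has 4 nonzero rows.

rank = 4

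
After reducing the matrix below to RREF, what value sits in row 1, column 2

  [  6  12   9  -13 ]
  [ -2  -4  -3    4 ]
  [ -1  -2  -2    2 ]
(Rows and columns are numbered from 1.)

2

Multiply r1 by 1/6.
  [  1   2  3/2  -13/6 ]
  [ -2  -4   -3      4 ]
  [ -1  -2   -2      2 ]
Add 2 times r1 to r2.
  [  1   2  3/2  -13/6 ]
  [  0   0    0   -1/3 ]
  [ -1  -2   -2      2 ]
Add r1 to r3.
  [ 1  2   3/2  -13/6 ]
  [ 0  0     0   -1/3 ]
  [ 0  0  -1/2   -1/6 ]
Swap r2 and r3.
  [ 1  2   3/2  -13/6 ]
  [ 0  0  -1/2   -1/6 ]
  [ 0  0     0   -1/3 ]
Multiply r2 by -2.
  [ 1  2  3/2  -13/6 ]
  [ 0  0    1    1/3 ]
  [ 0  0    0   -1/3 ]
Multiply r3 by -3.
  [ 1  2  3/2  -13/6 ]
  [ 0  0    1    1/3 ]
  [ 0  0    0      1 ]
Subtract 1/3 times r3 from r2.
  [ 1  2  3/2  -13/6 ]
  [ 0  0    1      0 ]
  [ 0  0    0      1 ]
Add 13/6 times r3 to r1.
  [ 1  2  3/2  0 ]
  [ 0  0    1  0 ]
  [ 0  0    0  1 ]
Subtract 3/2 times r2 from r1.
  [ 1  2  0  0 ]
  [ 0  0  1  0 ]
  [ 0  0  0  1 ]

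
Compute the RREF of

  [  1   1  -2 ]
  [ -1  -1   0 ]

[[1, 1, 0], [0, 0, 1]]

ρ2 → ρ2 + ρ1
  [ 1  1  -2 ]
  [ 0  0  -2 ]
ρ2 → -1/2·ρ2
  [ 1  1  -2 ]
  [ 0  0   1 ]
ρ1 → ρ1 + 2·ρ2
  [ 1  1  0 ]
  [ 0  0  1 ]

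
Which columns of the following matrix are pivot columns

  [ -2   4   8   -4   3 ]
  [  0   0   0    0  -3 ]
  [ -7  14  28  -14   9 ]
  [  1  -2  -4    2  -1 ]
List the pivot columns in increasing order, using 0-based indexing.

r1 := -1/2·r1
  [  1  -2  -4    2  -3/2 ]
  [  0   0   0    0    -3 ]
  [ -7  14  28  -14     9 ]
  [  1  -2  -4    2    -1 ]
r3 := r3 + 7·r1
  [ 1  -2  -4  2  -3/2 ]
  [ 0   0   0  0    -3 ]
  [ 0   0   0  0  -3/2 ]
  [ 1  -2  -4  2    -1 ]
r4 := r4 − r1
  [ 1  -2  -4  2  -3/2 ]
  [ 0   0   0  0    -3 ]
  [ 0   0   0  0  -3/2 ]
  [ 0   0   0  0   1/2 ]
r2 := -1/3·r2
  [ 1  -2  -4  2  -3/2 ]
  [ 0   0   0  0     1 ]
  [ 0   0   0  0  -3/2 ]
  [ 0   0   0  0   1/2 ]
r3 := r3 + 3/2·r2
  [ 1  -2  -4  2  -3/2 ]
  [ 0   0   0  0     1 ]
  [ 0   0   0  0     0 ]
  [ 0   0   0  0   1/2 ]
r4 := r4 − 1/2·r2
  [ 1  -2  -4  2  -3/2 ]
  [ 0   0   0  0     1 ]
  [ 0   0   0  0     0 ]
  [ 0   0   0  0     0 ]
r1 := r1 + 3/2·r2
  [ 1  -2  -4  2  0 ]
  [ 0   0   0  0  1 ]
  [ 0   0   0  0  0 ]
  [ 0   0   0  0  0 ]
Pivot columns are the columns containing a leading 1.

0, 4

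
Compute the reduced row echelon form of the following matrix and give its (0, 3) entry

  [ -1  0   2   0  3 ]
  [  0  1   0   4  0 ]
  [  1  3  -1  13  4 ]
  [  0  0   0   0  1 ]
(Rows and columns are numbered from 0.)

2

Multiply R1 by -1.
  [ 1  0  -2   0  -3 ]
  [ 0  1   0   4   0 ]
  [ 1  3  -1  13   4 ]
  [ 0  0   0   0   1 ]
Subtract R1 from R3.
  [ 1  0  -2   0  -3 ]
  [ 0  1   0   4   0 ]
  [ 0  3   1  13   7 ]
  [ 0  0   0   0   1 ]
Subtract 3 times R2 from R3.
  [ 1  0  -2  0  -3 ]
  [ 0  1   0  4   0 ]
  [ 0  0   1  1   7 ]
  [ 0  0   0  0   1 ]
Subtract 7 times R4 from R3.
  [ 1  0  -2  0  -3 ]
  [ 0  1   0  4   0 ]
  [ 0  0   1  1   0 ]
  [ 0  0   0  0   1 ]
Add 3 times R4 to R1.
  [ 1  0  -2  0  0 ]
  [ 0  1   0  4  0 ]
  [ 0  0   1  1  0 ]
  [ 0  0   0  0  1 ]
Add 2 times R3 to R1.
  [ 1  0  0  2  0 ]
  [ 0  1  0  4  0 ]
  [ 0  0  1  1  0 ]
  [ 0  0  0  0  1 ]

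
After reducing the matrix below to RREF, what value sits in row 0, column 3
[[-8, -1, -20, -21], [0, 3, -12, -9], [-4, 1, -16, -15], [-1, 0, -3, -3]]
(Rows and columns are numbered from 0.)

3

R1 → -1/8·R1
  [  1  1/8  5/2  21/8 ]
  [  0    3  -12    -9 ]
  [ -4    1  -16   -15 ]
  [ -1    0   -3    -3 ]
R3 → R3 + 4·R1
  [  1  1/8  5/2  21/8 ]
  [  0    3  -12    -9 ]
  [  0  3/2   -6  -9/2 ]
  [ -1    0   -3    -3 ]
R4 → R4 + R1
  [ 1  1/8   5/2  21/8 ]
  [ 0    3   -12    -9 ]
  [ 0  3/2    -6  -9/2 ]
  [ 0  1/8  -1/2  -3/8 ]
R2 → 1/3·R2
  [ 1  1/8   5/2  21/8 ]
  [ 0    1    -4    -3 ]
  [ 0  3/2    -6  -9/2 ]
  [ 0  1/8  -1/2  -3/8 ]
R3 → R3 − 3/2·R2
  [ 1  1/8   5/2  21/8 ]
  [ 0    1    -4    -3 ]
  [ 0    0     0     0 ]
  [ 0  1/8  -1/2  -3/8 ]
R4 → R4 − 1/8·R2
  [ 1  1/8  5/2  21/8 ]
  [ 0    1   -4    -3 ]
  [ 0    0    0     0 ]
  [ 0    0    0     0 ]
R1 → R1 − 1/8·R2
  [ 1  0   3   3 ]
  [ 0  1  -4  -3 ]
  [ 0  0   0   0 ]
  [ 0  0   0   0 ]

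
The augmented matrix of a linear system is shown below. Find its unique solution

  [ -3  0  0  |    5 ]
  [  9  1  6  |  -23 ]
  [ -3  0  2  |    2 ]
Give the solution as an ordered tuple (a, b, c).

ρ1 := -1/3·ρ1
ρ2 := ρ2 − 9·ρ1
ρ3 := ρ3 + 3·ρ1
ρ3 := 1/2·ρ3
ρ2 := ρ2 − 6·ρ3
Reading off the last column: a = -5/3, b = 1, c = -3/2.

(-5/3, 1, -3/2)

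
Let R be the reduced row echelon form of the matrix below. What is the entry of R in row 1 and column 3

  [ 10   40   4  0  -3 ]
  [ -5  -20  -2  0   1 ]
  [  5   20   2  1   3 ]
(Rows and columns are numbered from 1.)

2/5

Multiply R1 by 1/10.
Add 5 times R1 to R2.
Subtract 5 times R1 from R3.
Swap R2 and R3.
Multiply R3 by -2.
Subtract 9/2 times R3 from R2.
Add 3/10 times R3 to R1.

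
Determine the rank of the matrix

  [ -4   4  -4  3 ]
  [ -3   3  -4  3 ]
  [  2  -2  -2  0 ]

Multiply ρ1 by -1/4.
  [  1  -1   1  -3/4 ]
  [ -3   3  -4     3 ]
  [  2  -2  -2     0 ]
Add 3 times ρ1 to ρ2.
  [ 1  -1   1  -3/4 ]
  [ 0   0  -1   3/4 ]
  [ 2  -2  -2     0 ]
Subtract 2 times ρ1 from ρ3.
  [ 1  -1   1  -3/4 ]
  [ 0   0  -1   3/4 ]
  [ 0   0  -4   3/2 ]
Multiply ρ2 by -1.
  [ 1  -1   1  -3/4 ]
  [ 0   0   1  -3/4 ]
  [ 0   0  -4   3/2 ]
Add 4 times ρ2 to ρ3.
  [ 1  -1  1  -3/4 ]
  [ 0   0  1  -3/4 ]
  [ 0   0  0  -3/2 ]
Multiply ρ3 by -2/3.
  [ 1  -1  1  -3/4 ]
  [ 0   0  1  -3/4 ]
  [ 0   0  0     1 ]
Add 3/4 times ρ3 to ρ2.
  [ 1  -1  1  -3/4 ]
  [ 0   0  1     0 ]
  [ 0   0  0     1 ]
Add 3/4 times ρ3 to ρ1.
  [ 1  -1  1  0 ]
  [ 0   0  1  0 ]
  [ 0   0  0  1 ]
Subtract ρ2 from ρ1.
  [ 1  -1  0  0 ]
  [ 0   0  1  0 ]
  [ 0   0  0  1 ]
The reduced form has 3 nonzero rows.

rank = 3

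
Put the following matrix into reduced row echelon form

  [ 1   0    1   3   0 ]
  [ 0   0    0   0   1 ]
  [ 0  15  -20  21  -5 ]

[[1, 0, 1, 3, 0], [0, 1, -4/3, 7/5, 0], [0, 0, 0, 0, 1]]

Swap R2 and R3.
  [ 1   0    1   3   0 ]
  [ 0  15  -20  21  -5 ]
  [ 0   0    0   0   1 ]
Multiply R2 by 1/15.
  [ 1  0     1    3     0 ]
  [ 0  1  -4/3  7/5  -1/3 ]
  [ 0  0     0    0     1 ]
Add 1/3 times R3 to R2.
  [ 1  0     1    3  0 ]
  [ 0  1  -4/3  7/5  0 ]
  [ 0  0     0    0  1 ]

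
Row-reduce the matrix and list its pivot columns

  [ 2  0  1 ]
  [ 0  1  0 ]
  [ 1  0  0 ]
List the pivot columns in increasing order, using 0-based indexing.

0, 1, 2

ρ1 ← 1/2·ρ1
  [ 1  0  1/2 ]
  [ 0  1    0 ]
  [ 1  0    0 ]
ρ3 ← ρ3 − ρ1
  [ 1  0   1/2 ]
  [ 0  1     0 ]
  [ 0  0  -1/2 ]
ρ3 ← -2·ρ3
  [ 1  0  1/2 ]
  [ 0  1    0 ]
  [ 0  0    1 ]
ρ1 ← ρ1 − 1/2·ρ3
  [ 1  0  0 ]
  [ 0  1  0 ]
  [ 0  0  1 ]
Pivot columns are the columns containing a leading 1.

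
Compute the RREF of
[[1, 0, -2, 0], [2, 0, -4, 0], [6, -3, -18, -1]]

Subtract 2 times r1 from r2.
Subtract 6 times r1 from r3.
Swap r2 and r3.
Multiply r2 by -1/3.

[[1, 0, -2, 0], [0, 1, 2, 1/3], [0, 0, 0, 0]]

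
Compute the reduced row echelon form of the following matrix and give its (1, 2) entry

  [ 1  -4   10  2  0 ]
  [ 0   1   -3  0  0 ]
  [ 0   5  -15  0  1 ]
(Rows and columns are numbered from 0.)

r3 → r3 − 5·r2
  [ 1  -4  10  2  0 ]
  [ 0   1  -3  0  0 ]
  [ 0   0   0  0  1 ]
r1 → r1 + 4·r2
  [ 1  0  -2  2  0 ]
  [ 0  1  -3  0  0 ]
  [ 0  0   0  0  1 ]

-3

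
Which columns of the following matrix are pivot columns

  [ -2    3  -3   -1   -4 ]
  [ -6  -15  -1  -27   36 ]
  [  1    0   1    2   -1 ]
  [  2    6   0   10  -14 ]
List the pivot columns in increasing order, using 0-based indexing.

0, 1

Multiply R1 by -1/2.
  [  1  -3/2  3/2  1/2    2 ]
  [ -6   -15   -1  -27   36 ]
  [  1     0    1    2   -1 ]
  [  2     6    0   10  -14 ]
Add 6 times R1 to R2.
  [ 1  -3/2  3/2  1/2    2 ]
  [ 0   -24    8  -24   48 ]
  [ 1     0    1    2   -1 ]
  [ 2     6    0   10  -14 ]
Subtract R1 from R3.
  [ 1  -3/2   3/2  1/2    2 ]
  [ 0   -24     8  -24   48 ]
  [ 0   3/2  -1/2  3/2   -3 ]
  [ 2     6     0   10  -14 ]
Subtract 2 times R1 from R4.
  [ 1  -3/2   3/2  1/2    2 ]
  [ 0   -24     8  -24   48 ]
  [ 0   3/2  -1/2  3/2   -3 ]
  [ 0     9    -3    9  -18 ]
Multiply R2 by -1/24.
  [ 1  -3/2   3/2  1/2    2 ]
  [ 0     1  -1/3    1   -2 ]
  [ 0   3/2  -1/2  3/2   -3 ]
  [ 0     9    -3    9  -18 ]
Subtract 3/2 times R2 from R3.
  [ 1  -3/2   3/2  1/2    2 ]
  [ 0     1  -1/3    1   -2 ]
  [ 0     0     0    0    0 ]
  [ 0     9    -3    9  -18 ]
Subtract 9 times R2 from R4.
  [ 1  -3/2   3/2  1/2   2 ]
  [ 0     1  -1/3    1  -2 ]
  [ 0     0     0    0   0 ]
  [ 0     0     0    0   0 ]
Add 3/2 times R2 to R1.
  [ 1  0     1  2  -1 ]
  [ 0  1  -1/3  1  -2 ]
  [ 0  0     0  0   0 ]
  [ 0  0     0  0   0 ]
Pivot columns are the columns containing a leading 1.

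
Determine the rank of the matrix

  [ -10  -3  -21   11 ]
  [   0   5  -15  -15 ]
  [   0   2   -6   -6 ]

r1 := -1/10·r1
r2 := 1/5·r2
r3 := r3 − 2·r2
r1 := r1 − 3/10·r2
The reduced form has 2 nonzero rows.

rank = 2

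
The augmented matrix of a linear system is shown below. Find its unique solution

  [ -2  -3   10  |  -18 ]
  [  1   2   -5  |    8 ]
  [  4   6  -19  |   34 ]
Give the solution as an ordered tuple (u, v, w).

(2, -2, -2)

R1 → -1/2·R1
R2 → R2 − R1
R3 → R3 − 4·R1
R2 → 2·R2
R1 → R1 + 5·R3
R1 → R1 − 3/2·R2
Reading off the last column: u = 2, v = -2, w = -2.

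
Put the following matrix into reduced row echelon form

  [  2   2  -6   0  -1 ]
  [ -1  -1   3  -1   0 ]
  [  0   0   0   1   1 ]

R1 := 1/2·R1
  [  1   1  -3   0  -1/2 ]
  [ -1  -1   3  -1     0 ]
  [  0   0   0   1     1 ]
R2 := R2 + R1
  [ 1  1  -3   0  -1/2 ]
  [ 0  0   0  -1  -1/2 ]
  [ 0  0   0   1     1 ]
R2 := -1·R2
  [ 1  1  -3  0  -1/2 ]
  [ 0  0   0  1   1/2 ]
  [ 0  0   0  1     1 ]
R3 := R3 − R2
  [ 1  1  -3  0  -1/2 ]
  [ 0  0   0  1   1/2 ]
  [ 0  0   0  0   1/2 ]
R3 := 2·R3
  [ 1  1  -3  0  -1/2 ]
  [ 0  0   0  1   1/2 ]
  [ 0  0   0  0     1 ]
R2 := R2 − 1/2·R3
  [ 1  1  -3  0  -1/2 ]
  [ 0  0   0  1     0 ]
  [ 0  0   0  0     1 ]
R1 := R1 + 1/2·R3
  [ 1  1  -3  0  0 ]
  [ 0  0   0  1  0 ]
  [ 0  0   0  0  1 ]

[[1, 1, -3, 0, 0], [0, 0, 0, 1, 0], [0, 0, 0, 0, 1]]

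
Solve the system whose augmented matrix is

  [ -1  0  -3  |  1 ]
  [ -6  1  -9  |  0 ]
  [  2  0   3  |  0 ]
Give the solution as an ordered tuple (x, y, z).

(1, 0, -2/3)

Multiply R1 by -1.
  [  1  0   3  |  -1 ]
  [ -6  1  -9  |   0 ]
  [  2  0   3  |   0 ]
Add 6 times R1 to R2.
  [ 1  0  3  |  -1 ]
  [ 0  1  9  |  -6 ]
  [ 2  0  3  |   0 ]
Subtract 2 times R1 from R3.
  [ 1  0   3  |  -1 ]
  [ 0  1   9  |  -6 ]
  [ 0  0  -3  |   2 ]
Multiply R3 by -1/3.
  [ 1  0  3  |    -1 ]
  [ 0  1  9  |    -6 ]
  [ 0  0  1  |  -2/3 ]
Subtract 9 times R3 from R2.
  [ 1  0  3  |    -1 ]
  [ 0  1  0  |     0 ]
  [ 0  0  1  |  -2/3 ]
Subtract 3 times R3 from R1.
  [ 1  0  0  |     1 ]
  [ 0  1  0  |     0 ]
  [ 0  0  1  |  -2/3 ]
Reading off the last column: x = 1, y = 0, z = -2/3.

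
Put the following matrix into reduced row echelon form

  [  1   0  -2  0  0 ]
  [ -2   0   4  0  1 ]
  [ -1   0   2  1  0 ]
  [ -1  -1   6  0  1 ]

[[1, 0, -2, 0, 0], [0, 1, -4, 0, 0], [0, 0, 0, 1, 0], [0, 0, 0, 0, 1]]

R2 := R2 + 2·R1
R3 := R3 + R1
R4 := R4 + R1
R2 <=> R4
R2 := -1·R2
R2 := R2 + R4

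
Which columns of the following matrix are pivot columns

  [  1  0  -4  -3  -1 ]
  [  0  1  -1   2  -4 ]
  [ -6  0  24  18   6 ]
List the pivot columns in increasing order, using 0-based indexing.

r3 := r3 + 6·r1
Pivot columns are the columns containing a leading 1.

0, 1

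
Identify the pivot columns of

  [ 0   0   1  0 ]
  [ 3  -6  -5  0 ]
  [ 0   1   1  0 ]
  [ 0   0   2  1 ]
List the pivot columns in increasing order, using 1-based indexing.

Swap ρ1 and ρ2.
  [ 3  -6  -5  0 ]
  [ 0   0   1  0 ]
  [ 0   1   1  0 ]
  [ 0   0   2  1 ]
Multiply ρ1 by 1/3.
  [ 1  -2  -5/3  0 ]
  [ 0   0     1  0 ]
  [ 0   1     1  0 ]
  [ 0   0     2  1 ]
Swap ρ2 and ρ3.
  [ 1  -2  -5/3  0 ]
  [ 0   1     1  0 ]
  [ 0   0     1  0 ]
  [ 0   0     2  1 ]
Subtract 2 times ρ3 from ρ4.
  [ 1  -2  -5/3  0 ]
  [ 0   1     1  0 ]
  [ 0   0     1  0 ]
  [ 0   0     0  1 ]
Subtract ρ3 from ρ2.
  [ 1  -2  -5/3  0 ]
  [ 0   1     0  0 ]
  [ 0   0     1  0 ]
  [ 0   0     0  1 ]
Add 5/3 times ρ3 to ρ1.
  [ 1  -2  0  0 ]
  [ 0   1  0  0 ]
  [ 0   0  1  0 ]
  [ 0   0  0  1 ]
Add 2 times ρ2 to ρ1.
  [ 1  0  0  0 ]
  [ 0  1  0  0 ]
  [ 0  0  1  0 ]
  [ 0  0  0  1 ]
Pivot columns are the columns containing a leading 1.

1, 2, 3, 4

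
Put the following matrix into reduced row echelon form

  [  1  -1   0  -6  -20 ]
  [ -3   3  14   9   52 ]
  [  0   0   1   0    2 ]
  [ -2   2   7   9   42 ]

[[1, -1, 0, 0, 4], [0, 0, 1, 0, 2], [0, 0, 0, 1, 4], [0, 0, 0, 0, 0]]

ρ2 -> ρ2 + 3·ρ1
  [  1  -1   0  -6  -20 ]
  [  0   0  14  -9   -8 ]
  [  0   0   1   0    2 ]
  [ -2   2   7   9   42 ]
ρ4 -> ρ4 + 2·ρ1
  [ 1  -1   0  -6  -20 ]
  [ 0   0  14  -9   -8 ]
  [ 0   0   1   0    2 ]
  [ 0   0   7  -3    2 ]
ρ2 -> 1/14·ρ2
  [ 1  -1  0     -6   -20 ]
  [ 0   0  1  -9/14  -4/7 ]
  [ 0   0  1      0     2 ]
  [ 0   0  7     -3     2 ]
ρ3 -> ρ3 − ρ2
  [ 1  -1  0     -6   -20 ]
  [ 0   0  1  -9/14  -4/7 ]
  [ 0   0  0   9/14  18/7 ]
  [ 0   0  7     -3     2 ]
ρ4 -> ρ4 − 7·ρ2
  [ 1  -1  0     -6   -20 ]
  [ 0   0  1  -9/14  -4/7 ]
  [ 0   0  0   9/14  18/7 ]
  [ 0   0  0    3/2     6 ]
ρ3 -> 14/9·ρ3
  [ 1  -1  0     -6   -20 ]
  [ 0   0  1  -9/14  -4/7 ]
  [ 0   0  0      1     4 ]
  [ 0   0  0    3/2     6 ]
ρ4 -> ρ4 − 3/2·ρ3
  [ 1  -1  0     -6   -20 ]
  [ 0   0  1  -9/14  -4/7 ]
  [ 0   0  0      1     4 ]
  [ 0   0  0      0     0 ]
ρ2 -> ρ2 + 9/14·ρ3
  [ 1  -1  0  -6  -20 ]
  [ 0   0  1   0    2 ]
  [ 0   0  0   1    4 ]
  [ 0   0  0   0    0 ]
ρ1 -> ρ1 + 6·ρ3
  [ 1  -1  0  0  4 ]
  [ 0   0  1  0  2 ]
  [ 0   0  0  1  4 ]
  [ 0   0  0  0  0 ]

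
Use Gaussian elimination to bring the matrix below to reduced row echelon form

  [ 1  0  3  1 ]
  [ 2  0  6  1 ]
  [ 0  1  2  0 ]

[[1, 0, 3, 0], [0, 1, 2, 0], [0, 0, 0, 1]]

Subtract 2 times R1 from R2.
Swap R2 and R3.
Multiply R3 by -1.
Subtract R3 from R1.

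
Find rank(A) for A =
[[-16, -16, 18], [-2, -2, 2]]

rank = 2

Multiply r1 by -1/16.
  [  1   1  -9/8 ]
  [ -2  -2     2 ]
Add 2 times r1 to r2.
  [ 1  1  -9/8 ]
  [ 0  0  -1/4 ]
Multiply r2 by -4.
  [ 1  1  -9/8 ]
  [ 0  0     1 ]
Add 9/8 times r2 to r1.
  [ 1  1  0 ]
  [ 0  0  1 ]
The reduced form has 2 nonzero rows.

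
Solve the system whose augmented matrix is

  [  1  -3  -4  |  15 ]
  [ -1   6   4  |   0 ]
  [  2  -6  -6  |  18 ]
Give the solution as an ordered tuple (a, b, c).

(6, 5, -6)

R2 -> R2 + R1
  [ 1  -3  -4  |  15 ]
  [ 0   3   0  |  15 ]
  [ 2  -6  -6  |  18 ]
R3 -> R3 − 2·R1
  [ 1  -3  -4  |   15 ]
  [ 0   3   0  |   15 ]
  [ 0   0   2  |  -12 ]
R2 -> 1/3·R2
  [ 1  -3  -4  |   15 ]
  [ 0   1   0  |    5 ]
  [ 0   0   2  |  -12 ]
R3 -> 1/2·R3
  [ 1  -3  -4  |  15 ]
  [ 0   1   0  |   5 ]
  [ 0   0   1  |  -6 ]
R1 -> R1 + 4·R3
  [ 1  -3  0  |  -9 ]
  [ 0   1  0  |   5 ]
  [ 0   0  1  |  -6 ]
R1 -> R1 + 3·R2
  [ 1  0  0  |   6 ]
  [ 0  1  0  |   5 ]
  [ 0  0  1  |  -6 ]
Reading off the last column: a = 6, b = 5, c = -6.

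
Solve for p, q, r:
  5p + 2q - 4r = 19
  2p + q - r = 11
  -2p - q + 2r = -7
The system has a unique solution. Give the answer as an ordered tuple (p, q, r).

(5, 5, 4)

Form the augmented matrix and row-reduce:
  [  5   2  -4  |  19 ]
  [  2   1  -1  |  11 ]
  [ -2  -1   2  |  -7 ]
R1 := 1/5·R1
  [  1  2/5  -4/5  |  19/5 ]
  [  2    1    -1  |    11 ]
  [ -2   -1     2  |    -7 ]
R2 := R2 − 2·R1
  [  1  2/5  -4/5  |  19/5 ]
  [  0  1/5   3/5  |  17/5 ]
  [ -2   -1     2  |    -7 ]
R3 := R3 + 2·R1
  [ 1   2/5  -4/5  |  19/5 ]
  [ 0   1/5   3/5  |  17/5 ]
  [ 0  -1/5   2/5  |   3/5 ]
R2 := 5·R2
  [ 1   2/5  -4/5  |  19/5 ]
  [ 0     1     3  |    17 ]
  [ 0  -1/5   2/5  |   3/5 ]
R3 := R3 + 1/5·R2
  [ 1  2/5  -4/5  |  19/5 ]
  [ 0    1     3  |    17 ]
  [ 0    0     1  |     4 ]
R2 := R2 − 3·R3
  [ 1  2/5  -4/5  |  19/5 ]
  [ 0    1     0  |     5 ]
  [ 0    0     1  |     4 ]
R1 := R1 + 4/5·R3
  [ 1  2/5  0  |  7 ]
  [ 0    1  0  |  5 ]
  [ 0    0  1  |  4 ]
R1 := R1 − 2/5·R2
  [ 1  0  0  |  5 ]
  [ 0  1  0  |  5 ]
  [ 0  0  1  |  4 ]
Reading off the last column: p = 5, q = 5, r = 4.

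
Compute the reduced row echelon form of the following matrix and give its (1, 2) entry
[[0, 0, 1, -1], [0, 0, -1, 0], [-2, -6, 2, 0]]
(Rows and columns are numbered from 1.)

Swap R1 and R3.
  [ -2  -6   2   0 ]
  [  0   0  -1   0 ]
  [  0   0   1  -1 ]
Multiply R1 by -1/2.
  [ 1  3  -1   0 ]
  [ 0  0  -1   0 ]
  [ 0  0   1  -1 ]
Multiply R2 by -1.
  [ 1  3  -1   0 ]
  [ 0  0   1   0 ]
  [ 0  0   1  -1 ]
Subtract R2 from R3.
  [ 1  3  -1   0 ]
  [ 0  0   1   0 ]
  [ 0  0   0  -1 ]
Multiply R3 by -1.
  [ 1  3  -1  0 ]
  [ 0  0   1  0 ]
  [ 0  0   0  1 ]
Add R2 to R1.
  [ 1  3  0  0 ]
  [ 0  0  1  0 ]
  [ 0  0  0  1 ]

3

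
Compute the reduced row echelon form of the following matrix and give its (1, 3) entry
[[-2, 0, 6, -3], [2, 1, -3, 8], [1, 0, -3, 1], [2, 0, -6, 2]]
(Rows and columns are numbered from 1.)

-3

ρ1 -> -1/2·ρ1
  [ 1  0  -3  3/2 ]
  [ 2  1  -3    8 ]
  [ 1  0  -3    1 ]
  [ 2  0  -6    2 ]
ρ2 -> ρ2 − 2·ρ1
  [ 1  0  -3  3/2 ]
  [ 0  1   3    5 ]
  [ 1  0  -3    1 ]
  [ 2  0  -6    2 ]
ρ3 -> ρ3 − ρ1
  [ 1  0  -3   3/2 ]
  [ 0  1   3     5 ]
  [ 0  0   0  -1/2 ]
  [ 2  0  -6     2 ]
ρ4 -> ρ4 − 2·ρ1
  [ 1  0  -3   3/2 ]
  [ 0  1   3     5 ]
  [ 0  0   0  -1/2 ]
  [ 0  0   0    -1 ]
ρ3 -> -2·ρ3
  [ 1  0  -3  3/2 ]
  [ 0  1   3    5 ]
  [ 0  0   0    1 ]
  [ 0  0   0   -1 ]
ρ4 -> ρ4 + ρ3
  [ 1  0  -3  3/2 ]
  [ 0  1   3    5 ]
  [ 0  0   0    1 ]
  [ 0  0   0    0 ]
ρ2 -> ρ2 − 5·ρ3
  [ 1  0  -3  3/2 ]
  [ 0  1   3    0 ]
  [ 0  0   0    1 ]
  [ 0  0   0    0 ]
ρ1 -> ρ1 − 3/2·ρ3
  [ 1  0  -3  0 ]
  [ 0  1   3  0 ]
  [ 0  0   0  1 ]
  [ 0  0   0  0 ]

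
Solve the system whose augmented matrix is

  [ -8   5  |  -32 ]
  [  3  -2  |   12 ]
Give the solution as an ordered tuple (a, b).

r1 → -1/8·r1
  [ 1  -5/8  |   4 ]
  [ 3    -2  |  12 ]
r2 → r2 − 3·r1
  [ 1  -5/8  |  4 ]
  [ 0  -1/8  |  0 ]
r2 → -8·r2
  [ 1  -5/8  |  4 ]
  [ 0     1  |  0 ]
r1 → r1 + 5/8·r2
  [ 1  0  |  4 ]
  [ 0  1  |  0 ]
Reading off the last column: a = 4, b = 0.

(4, 0)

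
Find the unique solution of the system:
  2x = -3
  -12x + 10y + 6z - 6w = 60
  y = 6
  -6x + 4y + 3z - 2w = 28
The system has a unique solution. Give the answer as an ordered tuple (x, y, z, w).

(-3/2, 6, 1, 4)

Form the augmented matrix and row-reduce:
  [   2   0  0   0  |  -3 ]
  [ -12  10  6  -6  |  60 ]
  [   0   1  0   0  |   6 ]
  [  -6   4  3  -2  |  28 ]
r1 → 1/2·r1
  [   1   0  0   0  |  -3/2 ]
  [ -12  10  6  -6  |    60 ]
  [   0   1  0   0  |     6 ]
  [  -6   4  3  -2  |    28 ]
r2 → r2 + 12·r1
  [  1   0  0   0  |  -3/2 ]
  [  0  10  6  -6  |    42 ]
  [  0   1  0   0  |     6 ]
  [ -6   4  3  -2  |    28 ]
r4 → r4 + 6·r1
  [ 1   0  0   0  |  -3/2 ]
  [ 0  10  6  -6  |    42 ]
  [ 0   1  0   0  |     6 ]
  [ 0   4  3  -2  |    19 ]
r2 → 1/10·r2
  [ 1  0    0     0  |  -3/2 ]
  [ 0  1  3/5  -3/5  |  21/5 ]
  [ 0  1    0     0  |     6 ]
  [ 0  4    3    -2  |    19 ]
r3 → r3 − r2
  [ 1  0     0     0  |  -3/2 ]
  [ 0  1   3/5  -3/5  |  21/5 ]
  [ 0  0  -3/5   3/5  |   9/5 ]
  [ 0  4     3    -2  |    19 ]
r4 → r4 − 4·r2
  [ 1  0     0     0  |  -3/2 ]
  [ 0  1   3/5  -3/5  |  21/5 ]
  [ 0  0  -3/5   3/5  |   9/5 ]
  [ 0  0   3/5   2/5  |  11/5 ]
r3 → -5/3·r3
  [ 1  0    0     0  |  -3/2 ]
  [ 0  1  3/5  -3/5  |  21/5 ]
  [ 0  0    1    -1  |    -3 ]
  [ 0  0  3/5   2/5  |  11/5 ]
r4 → r4 − 3/5·r3
  [ 1  0    0     0  |  -3/2 ]
  [ 0  1  3/5  -3/5  |  21/5 ]
  [ 0  0    1    -1  |    -3 ]
  [ 0  0    0     1  |     4 ]
r3 → r3 + r4
  [ 1  0    0     0  |  -3/2 ]
  [ 0  1  3/5  -3/5  |  21/5 ]
  [ 0  0    1     0  |     1 ]
  [ 0  0    0     1  |     4 ]
r2 → r2 + 3/5·r4
  [ 1  0    0  0  |  -3/2 ]
  [ 0  1  3/5  0  |  33/5 ]
  [ 0  0    1  0  |     1 ]
  [ 0  0    0  1  |     4 ]
r2 → r2 − 3/5·r3
  [ 1  0  0  0  |  -3/2 ]
  [ 0  1  0  0  |     6 ]
  [ 0  0  1  0  |     1 ]
  [ 0  0  0  1  |     4 ]
Reading off the last column: x = -3/2, y = 6, z = 1, w = 4.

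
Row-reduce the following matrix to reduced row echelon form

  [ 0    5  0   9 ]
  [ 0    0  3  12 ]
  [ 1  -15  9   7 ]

ρ1 <=> ρ3
  [ 1  -15  9   7 ]
  [ 0    0  3  12 ]
  [ 0    5  0   9 ]
ρ2 <=> ρ3
  [ 1  -15  9   7 ]
  [ 0    5  0   9 ]
  [ 0    0  3  12 ]
ρ2 := 1/5·ρ2
  [ 1  -15  9    7 ]
  [ 0    1  0  9/5 ]
  [ 0    0  3   12 ]
ρ3 := 1/3·ρ3
  [ 1  -15  9    7 ]
  [ 0    1  0  9/5 ]
  [ 0    0  1    4 ]
ρ1 := ρ1 − 9·ρ3
  [ 1  -15  0  -29 ]
  [ 0    1  0  9/5 ]
  [ 0    0  1    4 ]
ρ1 := ρ1 + 15·ρ2
  [ 1  0  0   -2 ]
  [ 0  1  0  9/5 ]
  [ 0  0  1    4 ]

[[1, 0, 0, -2], [0, 1, 0, 9/5], [0, 0, 1, 4]]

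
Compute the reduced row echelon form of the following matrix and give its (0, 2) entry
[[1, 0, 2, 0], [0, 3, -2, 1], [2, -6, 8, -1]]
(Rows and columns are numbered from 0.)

2

ρ3 -> ρ3 − 2·ρ1
  [ 1   0   2   0 ]
  [ 0   3  -2   1 ]
  [ 0  -6   4  -1 ]
ρ2 -> 1/3·ρ2
  [ 1   0     2    0 ]
  [ 0   1  -2/3  1/3 ]
  [ 0  -6     4   -1 ]
ρ3 -> ρ3 + 6·ρ2
  [ 1  0     2    0 ]
  [ 0  1  -2/3  1/3 ]
  [ 0  0     0    1 ]
ρ2 -> ρ2 − 1/3·ρ3
  [ 1  0     2  0 ]
  [ 0  1  -2/3  0 ]
  [ 0  0     0  1 ]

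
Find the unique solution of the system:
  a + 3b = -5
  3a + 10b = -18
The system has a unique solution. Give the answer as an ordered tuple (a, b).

(4, -3)

Form the augmented matrix and row-reduce:
  [ 1   3  |   -5 ]
  [ 3  10  |  -18 ]
R2 → R2 − 3·R1
R1 → R1 − 3·R2
Reading off the last column: a = 4, b = -3.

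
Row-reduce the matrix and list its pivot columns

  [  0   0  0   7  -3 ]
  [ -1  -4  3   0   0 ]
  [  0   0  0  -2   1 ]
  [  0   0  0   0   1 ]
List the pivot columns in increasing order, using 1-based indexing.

1, 4, 5

R1 <-> R2
  [ -1  -4  3   0   0 ]
  [  0   0  0   7  -3 ]
  [  0   0  0  -2   1 ]
  [  0   0  0   0   1 ]
R1 := -1·R1
  [ 1  4  -3   0   0 ]
  [ 0  0   0   7  -3 ]
  [ 0  0   0  -2   1 ]
  [ 0  0   0   0   1 ]
R2 := 1/7·R2
  [ 1  4  -3   0     0 ]
  [ 0  0   0   1  -3/7 ]
  [ 0  0   0  -2     1 ]
  [ 0  0   0   0     1 ]
R3 := R3 + 2·R2
  [ 1  4  -3  0     0 ]
  [ 0  0   0  1  -3/7 ]
  [ 0  0   0  0   1/7 ]
  [ 0  0   0  0     1 ]
R3 := 7·R3
  [ 1  4  -3  0     0 ]
  [ 0  0   0  1  -3/7 ]
  [ 0  0   0  0     1 ]
  [ 0  0   0  0     1 ]
R4 := R4 − R3
  [ 1  4  -3  0     0 ]
  [ 0  0   0  1  -3/7 ]
  [ 0  0   0  0     1 ]
  [ 0  0   0  0     0 ]
R2 := R2 + 3/7·R3
  [ 1  4  -3  0  0 ]
  [ 0  0   0  1  0 ]
  [ 0  0   0  0  1 ]
  [ 0  0   0  0  0 ]
Pivot columns are the columns containing a leading 1.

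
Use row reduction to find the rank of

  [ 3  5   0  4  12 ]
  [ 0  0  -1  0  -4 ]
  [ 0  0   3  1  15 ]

rank = 3

ρ1 -> 1/3·ρ1
ρ2 -> -1·ρ2
ρ3 -> ρ3 − 3·ρ2
ρ1 -> ρ1 − 4/3·ρ3
The reduced form has 3 nonzero rows.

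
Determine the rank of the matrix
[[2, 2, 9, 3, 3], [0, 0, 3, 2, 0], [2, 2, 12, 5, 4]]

rank = 3

r1 := 1/2·r1
  [ 1  1  9/2  3/2  3/2 ]
  [ 0  0    3    2    0 ]
  [ 2  2   12    5    4 ]
r3 := r3 − 2·r1
  [ 1  1  9/2  3/2  3/2 ]
  [ 0  0    3    2    0 ]
  [ 0  0    3    2    1 ]
r2 := 1/3·r2
  [ 1  1  9/2  3/2  3/2 ]
  [ 0  0    1  2/3    0 ]
  [ 0  0    3    2    1 ]
r3 := r3 − 3·r2
  [ 1  1  9/2  3/2  3/2 ]
  [ 0  0    1  2/3    0 ]
  [ 0  0    0    0    1 ]
r1 := r1 − 3/2·r3
  [ 1  1  9/2  3/2  0 ]
  [ 0  0    1  2/3  0 ]
  [ 0  0    0    0  1 ]
r1 := r1 − 9/2·r2
  [ 1  1  0  -3/2  0 ]
  [ 0  0  1   2/3  0 ]
  [ 0  0  0     0  1 ]
The reduced form has 3 nonzero rows.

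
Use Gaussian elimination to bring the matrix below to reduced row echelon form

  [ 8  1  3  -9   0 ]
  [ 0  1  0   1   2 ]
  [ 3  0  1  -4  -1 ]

R1 := 1/8·R1
R3 := R3 − 3·R1
R3 := R3 + 3/8·R2
R3 := -8·R3
R1 := R1 − 3/8·R3
R1 := R1 − 1/8·R2

[[1, 0, 0, -2, -1], [0, 1, 0, 1, 2], [0, 0, 1, 2, 2]]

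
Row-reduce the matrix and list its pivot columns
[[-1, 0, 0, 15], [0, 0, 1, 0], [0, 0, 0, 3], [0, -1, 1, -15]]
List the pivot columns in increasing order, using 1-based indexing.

ρ1 → -1·ρ1
  [ 1   0  0  -15 ]
  [ 0   0  1    0 ]
  [ 0   0  0    3 ]
  [ 0  -1  1  -15 ]
ρ2 ↔ ρ4
  [ 1   0  0  -15 ]
  [ 0  -1  1  -15 ]
  [ 0   0  0    3 ]
  [ 0   0  1    0 ]
ρ2 → -1·ρ2
  [ 1  0   0  -15 ]
  [ 0  1  -1   15 ]
  [ 0  0   0    3 ]
  [ 0  0   1    0 ]
ρ3 ↔ ρ4
  [ 1  0   0  -15 ]
  [ 0  1  -1   15 ]
  [ 0  0   1    0 ]
  [ 0  0   0    3 ]
ρ4 → 1/3·ρ4
  [ 1  0   0  -15 ]
  [ 0  1  -1   15 ]
  [ 0  0   1    0 ]
  [ 0  0   0    1 ]
ρ2 → ρ2 − 15·ρ4
  [ 1  0   0  -15 ]
  [ 0  1  -1    0 ]
  [ 0  0   1    0 ]
  [ 0  0   0    1 ]
ρ1 → ρ1 + 15·ρ4
  [ 1  0   0  0 ]
  [ 0  1  -1  0 ]
  [ 0  0   1  0 ]
  [ 0  0   0  1 ]
ρ2 → ρ2 + ρ3
  [ 1  0  0  0 ]
  [ 0  1  0  0 ]
  [ 0  0  1  0 ]
  [ 0  0  0  1 ]
Pivot columns are the columns containing a leading 1.

1, 2, 3, 4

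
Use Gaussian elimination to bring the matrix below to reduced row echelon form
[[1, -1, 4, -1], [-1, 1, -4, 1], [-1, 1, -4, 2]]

ρ2 ← ρ2 + ρ1
  [  1  -1   4  -1 ]
  [  0   0   0   0 ]
  [ -1   1  -4   2 ]
ρ3 ← ρ3 + ρ1
  [ 1  -1  4  -1 ]
  [ 0   0  0   0 ]
  [ 0   0  0   1 ]
ρ2 ↔ ρ3
  [ 1  -1  4  -1 ]
  [ 0   0  0   1 ]
  [ 0   0  0   0 ]
ρ1 ← ρ1 + ρ2
  [ 1  -1  4  0 ]
  [ 0   0  0  1 ]
  [ 0   0  0  0 ]

[[1, -1, 4, 0], [0, 0, 0, 1], [0, 0, 0, 0]]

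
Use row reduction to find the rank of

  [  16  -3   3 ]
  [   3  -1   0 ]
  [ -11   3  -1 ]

rank = 3

r1 → 1/16·r1
  [   1  -3/16  3/16 ]
  [   3     -1     0 ]
  [ -11      3    -1 ]
r2 → r2 − 3·r1
  [   1  -3/16   3/16 ]
  [   0  -7/16  -9/16 ]
  [ -11      3     -1 ]
r3 → r3 + 11·r1
  [ 1  -3/16   3/16 ]
  [ 0  -7/16  -9/16 ]
  [ 0  15/16  17/16 ]
r2 → -16/7·r2
  [ 1  -3/16   3/16 ]
  [ 0      1    9/7 ]
  [ 0  15/16  17/16 ]
r3 → r3 − 15/16·r2
  [ 1  -3/16  3/16 ]
  [ 0      1   9/7 ]
  [ 0      0  -1/7 ]
r3 → -7·r3
  [ 1  -3/16  3/16 ]
  [ 0      1   9/7 ]
  [ 0      0     1 ]
r2 → r2 − 9/7·r3
  [ 1  -3/16  3/16 ]
  [ 0      1     0 ]
  [ 0      0     1 ]
r1 → r1 − 3/16·r3
  [ 1  -3/16  0 ]
  [ 0      1  0 ]
  [ 0      0  1 ]
r1 → r1 + 3/16·r2
  [ 1  0  0 ]
  [ 0  1  0 ]
  [ 0  0  1 ]
The reduced form has 3 nonzero rows.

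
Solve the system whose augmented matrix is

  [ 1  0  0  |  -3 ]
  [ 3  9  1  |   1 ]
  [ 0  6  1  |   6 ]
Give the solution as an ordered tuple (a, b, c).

Subtract 3 times r1 from r2.
  [ 1  0  0  |  -3 ]
  [ 0  9  1  |  10 ]
  [ 0  6  1  |   6 ]
Multiply r2 by 1/9.
  [ 1  0    0  |    -3 ]
  [ 0  1  1/9  |  10/9 ]
  [ 0  6    1  |     6 ]
Subtract 6 times r2 from r3.
  [ 1  0    0  |    -3 ]
  [ 0  1  1/9  |  10/9 ]
  [ 0  0  1/3  |  -2/3 ]
Multiply r3 by 3.
  [ 1  0    0  |    -3 ]
  [ 0  1  1/9  |  10/9 ]
  [ 0  0    1  |    -2 ]
Subtract 1/9 times r3 from r2.
  [ 1  0  0  |   -3 ]
  [ 0  1  0  |  4/3 ]
  [ 0  0  1  |   -2 ]
Reading off the last column: a = -3, b = 4/3, c = -2.

(-3, 4/3, -2)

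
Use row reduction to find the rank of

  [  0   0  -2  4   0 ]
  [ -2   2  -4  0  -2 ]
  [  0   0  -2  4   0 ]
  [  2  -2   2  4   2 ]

rank = 2

r1 <=> r2
  [ -2   2  -4  0  -2 ]
  [  0   0  -2  4   0 ]
  [  0   0  -2  4   0 ]
  [  2  -2   2  4   2 ]
r1 ← -1/2·r1
  [ 1  -1   2  0  1 ]
  [ 0   0  -2  4  0 ]
  [ 0   0  -2  4  0 ]
  [ 2  -2   2  4  2 ]
r4 ← r4 − 2·r1
  [ 1  -1   2  0  1 ]
  [ 0   0  -2  4  0 ]
  [ 0   0  -2  4  0 ]
  [ 0   0  -2  4  0 ]
r2 ← -1/2·r2
  [ 1  -1   2   0  1 ]
  [ 0   0   1  -2  0 ]
  [ 0   0  -2   4  0 ]
  [ 0   0  -2   4  0 ]
r3 ← r3 + 2·r2
  [ 1  -1   2   0  1 ]
  [ 0   0   1  -2  0 ]
  [ 0   0   0   0  0 ]
  [ 0   0  -2   4  0 ]
r4 ← r4 + 2·r2
  [ 1  -1  2   0  1 ]
  [ 0   0  1  -2  0 ]
  [ 0   0  0   0  0 ]
  [ 0   0  0   0  0 ]
r1 ← r1 − 2·r2
  [ 1  -1  0   4  1 ]
  [ 0   0  1  -2  0 ]
  [ 0   0  0   0  0 ]
  [ 0   0  0   0  0 ]
The reduced form has 2 nonzero rows.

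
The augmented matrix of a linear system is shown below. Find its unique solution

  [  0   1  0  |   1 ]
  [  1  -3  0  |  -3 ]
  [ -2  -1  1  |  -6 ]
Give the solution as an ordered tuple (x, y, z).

Swap r1 and r2.
  [  1  -3  0  |  -3 ]
  [  0   1  0  |   1 ]
  [ -2  -1  1  |  -6 ]
Add 2 times r1 to r3.
  [ 1  -3  0  |   -3 ]
  [ 0   1  0  |    1 ]
  [ 0  -7  1  |  -12 ]
Add 7 times r2 to r3.
  [ 1  -3  0  |  -3 ]
  [ 0   1  0  |   1 ]
  [ 0   0  1  |  -5 ]
Add 3 times r2 to r1.
  [ 1  0  0  |   0 ]
  [ 0  1  0  |   1 ]
  [ 0  0  1  |  -5 ]
Reading off the last column: x = 0, y = 1, z = -5.

(0, 1, -5)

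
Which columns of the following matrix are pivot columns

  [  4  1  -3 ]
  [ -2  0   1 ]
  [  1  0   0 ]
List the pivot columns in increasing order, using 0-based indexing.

ρ1 := 1/4·ρ1
  [  1  1/4  -3/4 ]
  [ -2    0     1 ]
  [  1    0     0 ]
ρ2 := ρ2 + 2·ρ1
  [ 1  1/4  -3/4 ]
  [ 0  1/2  -1/2 ]
  [ 1    0     0 ]
ρ3 := ρ3 − ρ1
  [ 1   1/4  -3/4 ]
  [ 0   1/2  -1/2 ]
  [ 0  -1/4   3/4 ]
ρ2 := 2·ρ2
  [ 1   1/4  -3/4 ]
  [ 0     1    -1 ]
  [ 0  -1/4   3/4 ]
ρ3 := ρ3 + 1/4·ρ2
  [ 1  1/4  -3/4 ]
  [ 0    1    -1 ]
  [ 0    0   1/2 ]
ρ3 := 2·ρ3
  [ 1  1/4  -3/4 ]
  [ 0    1    -1 ]
  [ 0    0     1 ]
ρ2 := ρ2 + ρ3
  [ 1  1/4  -3/4 ]
  [ 0    1     0 ]
  [ 0    0     1 ]
ρ1 := ρ1 + 3/4·ρ3
  [ 1  1/4  0 ]
  [ 0    1  0 ]
  [ 0    0  1 ]
ρ1 := ρ1 − 1/4·ρ2
  [ 1  0  0 ]
  [ 0  1  0 ]
  [ 0  0  1 ]
Pivot columns are the columns containing a leading 1.

0, 1, 2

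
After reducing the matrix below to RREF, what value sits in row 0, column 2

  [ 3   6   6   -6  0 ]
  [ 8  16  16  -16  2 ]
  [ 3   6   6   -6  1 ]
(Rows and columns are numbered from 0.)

R1 -> 1/3·R1
  [ 1   2   2   -2  0 ]
  [ 8  16  16  -16  2 ]
  [ 3   6   6   -6  1 ]
R2 -> R2 − 8·R1
  [ 1  2  2  -2  0 ]
  [ 0  0  0   0  2 ]
  [ 3  6  6  -6  1 ]
R3 -> R3 − 3·R1
  [ 1  2  2  -2  0 ]
  [ 0  0  0   0  2 ]
  [ 0  0  0   0  1 ]
R2 -> 1/2·R2
  [ 1  2  2  -2  0 ]
  [ 0  0  0   0  1 ]
  [ 0  0  0   0  1 ]
R3 -> R3 − R2
  [ 1  2  2  -2  0 ]
  [ 0  0  0   0  1 ]
  [ 0  0  0   0  0 ]

2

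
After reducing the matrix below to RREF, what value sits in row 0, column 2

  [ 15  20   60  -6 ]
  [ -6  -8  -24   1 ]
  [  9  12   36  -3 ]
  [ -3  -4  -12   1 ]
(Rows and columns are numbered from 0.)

4

R1 ← 1/15·R1
  [  1  4/3    4  -2/5 ]
  [ -6   -8  -24     1 ]
  [  9   12   36    -3 ]
  [ -3   -4  -12     1 ]
R2 ← R2 + 6·R1
  [  1  4/3    4  -2/5 ]
  [  0    0    0  -7/5 ]
  [  9   12   36    -3 ]
  [ -3   -4  -12     1 ]
R3 ← R3 − 9·R1
  [  1  4/3    4  -2/5 ]
  [  0    0    0  -7/5 ]
  [  0    0    0   3/5 ]
  [ -3   -4  -12     1 ]
R4 ← R4 + 3·R1
  [ 1  4/3  4  -2/5 ]
  [ 0    0  0  -7/5 ]
  [ 0    0  0   3/5 ]
  [ 0    0  0  -1/5 ]
R2 ← -5/7·R2
  [ 1  4/3  4  -2/5 ]
  [ 0    0  0     1 ]
  [ 0    0  0   3/5 ]
  [ 0    0  0  -1/5 ]
R3 ← R3 − 3/5·R2
  [ 1  4/3  4  -2/5 ]
  [ 0    0  0     1 ]
  [ 0    0  0     0 ]
  [ 0    0  0  -1/5 ]
R4 ← R4 + 1/5·R2
  [ 1  4/3  4  -2/5 ]
  [ 0    0  0     1 ]
  [ 0    0  0     0 ]
  [ 0    0  0     0 ]
R1 ← R1 + 2/5·R2
  [ 1  4/3  4  0 ]
  [ 0    0  0  1 ]
  [ 0    0  0  0 ]
  [ 0    0  0  0 ]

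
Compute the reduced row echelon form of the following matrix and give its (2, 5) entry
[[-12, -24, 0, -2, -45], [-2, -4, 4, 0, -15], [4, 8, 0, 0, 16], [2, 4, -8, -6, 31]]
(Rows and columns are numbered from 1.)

-7/4

R1 := -1/12·R1
R2 := R2 + 2·R1
R3 := R3 − 4·R1
R4 := R4 − 2·R1
R2 := 1/4·R2
R4 := R4 + 8·R2
R3 := -3/2·R3
R4 := R4 + 17/3·R3
R2 := R2 − 1/12·R3
R1 := R1 − 1/6·R3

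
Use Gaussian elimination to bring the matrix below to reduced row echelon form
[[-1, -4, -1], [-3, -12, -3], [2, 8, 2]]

r1 -> -1·r1
  [  1    4   1 ]
  [ -3  -12  -3 ]
  [  2    8   2 ]
r2 -> r2 + 3·r1
  [ 1  4  1 ]
  [ 0  0  0 ]
  [ 2  8  2 ]
r3 -> r3 − 2·r1
  [ 1  4  1 ]
  [ 0  0  0 ]
  [ 0  0  0 ]

[[1, 4, 1], [0, 0, 0], [0, 0, 0]]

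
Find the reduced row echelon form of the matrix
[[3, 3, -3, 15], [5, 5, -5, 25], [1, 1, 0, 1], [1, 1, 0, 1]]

ρ1 ← 1/3·ρ1
ρ2 ← ρ2 − 5·ρ1
ρ3 ← ρ3 − ρ1
ρ4 ← ρ4 − ρ1
ρ2 <=> ρ3
ρ4 ← ρ4 − ρ2
ρ1 ← ρ1 + ρ2

[[1, 1, 0, 1], [0, 0, 1, -4], [0, 0, 0, 0], [0, 0, 0, 0]]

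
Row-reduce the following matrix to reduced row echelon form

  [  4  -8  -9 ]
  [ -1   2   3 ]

[[1, -2, 0], [0, 0, 1]]

R1 -> 1/4·R1
  [  1  -2  -9/4 ]
  [ -1   2     3 ]
R2 -> R2 + R1
  [ 1  -2  -9/4 ]
  [ 0   0   3/4 ]
R2 -> 4/3·R2
  [ 1  -2  -9/4 ]
  [ 0   0     1 ]
R1 -> R1 + 9/4·R2
  [ 1  -2  0 ]
  [ 0   0  1 ]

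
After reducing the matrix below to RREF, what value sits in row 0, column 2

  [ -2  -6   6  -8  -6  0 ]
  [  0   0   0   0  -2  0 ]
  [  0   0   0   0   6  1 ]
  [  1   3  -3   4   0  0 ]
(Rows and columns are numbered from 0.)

ρ1 -> -1/2·ρ1
  [ 1  3  -3  4   3  0 ]
  [ 0  0   0  0  -2  0 ]
  [ 0  0   0  0   6  1 ]
  [ 1  3  -3  4   0  0 ]
ρ4 -> ρ4 − ρ1
  [ 1  3  -3  4   3  0 ]
  [ 0  0   0  0  -2  0 ]
  [ 0  0   0  0   6  1 ]
  [ 0  0   0  0  -3  0 ]
ρ2 -> -1/2·ρ2
  [ 1  3  -3  4   3  0 ]
  [ 0  0   0  0   1  0 ]
  [ 0  0   0  0   6  1 ]
  [ 0  0   0  0  -3  0 ]
ρ3 -> ρ3 − 6·ρ2
  [ 1  3  -3  4   3  0 ]
  [ 0  0   0  0   1  0 ]
  [ 0  0   0  0   0  1 ]
  [ 0  0   0  0  -3  0 ]
ρ4 -> ρ4 + 3·ρ2
  [ 1  3  -3  4  3  0 ]
  [ 0  0   0  0  1  0 ]
  [ 0  0   0  0  0  1 ]
  [ 0  0   0  0  0  0 ]
ρ1 -> ρ1 − 3·ρ2
  [ 1  3  -3  4  0  0 ]
  [ 0  0   0  0  1  0 ]
  [ 0  0   0  0  0  1 ]
  [ 0  0   0  0  0  0 ]

-3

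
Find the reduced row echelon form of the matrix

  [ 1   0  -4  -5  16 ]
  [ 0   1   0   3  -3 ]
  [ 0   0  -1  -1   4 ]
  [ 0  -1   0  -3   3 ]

[[1, 0, 0, -1, 0], [0, 1, 0, 3, -3], [0, 0, 1, 1, -4], [0, 0, 0, 0, 0]]

r4 := r4 + r2
  [ 1  0  -4  -5  16 ]
  [ 0  1   0   3  -3 ]
  [ 0  0  -1  -1   4 ]
  [ 0  0   0   0   0 ]
r3 := -1·r3
  [ 1  0  -4  -5  16 ]
  [ 0  1   0   3  -3 ]
  [ 0  0   1   1  -4 ]
  [ 0  0   0   0   0 ]
r1 := r1 + 4·r3
  [ 1  0  0  -1   0 ]
  [ 0  1  0   3  -3 ]
  [ 0  0  1   1  -4 ]
  [ 0  0  0   0   0 ]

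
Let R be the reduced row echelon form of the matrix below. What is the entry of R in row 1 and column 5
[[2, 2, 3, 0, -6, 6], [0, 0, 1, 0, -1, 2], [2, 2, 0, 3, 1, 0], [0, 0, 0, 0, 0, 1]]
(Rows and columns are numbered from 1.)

ρ1 -> 1/2·ρ1
  [ 1  1  3/2  0  -3  3 ]
  [ 0  0    1  0  -1  2 ]
  [ 2  2    0  3   1  0 ]
  [ 0  0    0  0   0  1 ]
ρ3 -> ρ3 − 2·ρ1
  [ 1  1  3/2  0  -3   3 ]
  [ 0  0    1  0  -1   2 ]
  [ 0  0   -3  3   7  -6 ]
  [ 0  0    0  0   0   1 ]
ρ3 -> ρ3 + 3·ρ2
  [ 1  1  3/2  0  -3  3 ]
  [ 0  0    1  0  -1  2 ]
  [ 0  0    0  3   4  0 ]
  [ 0  0    0  0   0  1 ]
ρ3 -> 1/3·ρ3
  [ 1  1  3/2  0   -3  3 ]
  [ 0  0    1  0   -1  2 ]
  [ 0  0    0  1  4/3  0 ]
  [ 0  0    0  0    0  1 ]
ρ2 -> ρ2 − 2·ρ4
  [ 1  1  3/2  0   -3  3 ]
  [ 0  0    1  0   -1  0 ]
  [ 0  0    0  1  4/3  0 ]
  [ 0  0    0  0    0  1 ]
ρ1 -> ρ1 − 3·ρ4
  [ 1  1  3/2  0   -3  0 ]
  [ 0  0    1  0   -1  0 ]
  [ 0  0    0  1  4/3  0 ]
  [ 0  0    0  0    0  1 ]
ρ1 -> ρ1 − 3/2·ρ2
  [ 1  1  0  0  -3/2  0 ]
  [ 0  0  1  0    -1  0 ]
  [ 0  0  0  1   4/3  0 ]
  [ 0  0  0  0     0  1 ]

-3/2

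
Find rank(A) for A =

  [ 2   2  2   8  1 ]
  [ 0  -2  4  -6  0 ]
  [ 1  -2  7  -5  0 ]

rank = 3

ρ1 → 1/2·ρ1
  [ 1   1  1   4  1/2 ]
  [ 0  -2  4  -6    0 ]
  [ 1  -2  7  -5    0 ]
ρ3 → ρ3 − ρ1
  [ 1   1  1   4   1/2 ]
  [ 0  -2  4  -6     0 ]
  [ 0  -3  6  -9  -1/2 ]
ρ2 → -1/2·ρ2
  [ 1   1   1   4   1/2 ]
  [ 0   1  -2   3     0 ]
  [ 0  -3   6  -9  -1/2 ]
ρ3 → ρ3 + 3·ρ2
  [ 1  1   1  4   1/2 ]
  [ 0  1  -2  3     0 ]
  [ 0  0   0  0  -1/2 ]
ρ3 → -2·ρ3
  [ 1  1   1  4  1/2 ]
  [ 0  1  -2  3    0 ]
  [ 0  0   0  0    1 ]
ρ1 → ρ1 − 1/2·ρ3
  [ 1  1   1  4  0 ]
  [ 0  1  -2  3  0 ]
  [ 0  0   0  0  1 ]
ρ1 → ρ1 − ρ2
  [ 1  0   3  1  0 ]
  [ 0  1  -2  3  0 ]
  [ 0  0   0  0  1 ]
The reduced form has 3 nonzero rows.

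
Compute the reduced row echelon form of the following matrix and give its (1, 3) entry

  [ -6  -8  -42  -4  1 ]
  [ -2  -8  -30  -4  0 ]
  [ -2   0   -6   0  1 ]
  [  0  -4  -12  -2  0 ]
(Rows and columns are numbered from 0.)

1/2

R1 := -1/6·R1
  [  1  4/3    7  2/3  -1/6 ]
  [ -2   -8  -30   -4     0 ]
  [ -2    0   -6    0     1 ]
  [  0   -4  -12   -2     0 ]
R2 := R2 + 2·R1
  [  1    4/3    7   2/3  -1/6 ]
  [  0  -16/3  -16  -8/3  -1/3 ]
  [ -2      0   -6     0     1 ]
  [  0     -4  -12    -2     0 ]
R3 := R3 + 2·R1
  [ 1    4/3    7   2/3  -1/6 ]
  [ 0  -16/3  -16  -8/3  -1/3 ]
  [ 0    8/3    8   4/3   2/3 ]
  [ 0     -4  -12    -2     0 ]
R2 := -3/16·R2
  [ 1  4/3    7  2/3  -1/6 ]
  [ 0    1    3  1/2  1/16 ]
  [ 0  8/3    8  4/3   2/3 ]
  [ 0   -4  -12   -2     0 ]
R3 := R3 − 8/3·R2
  [ 1  4/3    7  2/3  -1/6 ]
  [ 0    1    3  1/2  1/16 ]
  [ 0    0    0    0   1/2 ]
  [ 0   -4  -12   -2     0 ]
R4 := R4 + 4·R2
  [ 1  4/3  7  2/3  -1/6 ]
  [ 0    1  3  1/2  1/16 ]
  [ 0    0  0    0   1/2 ]
  [ 0    0  0    0   1/4 ]
R3 := 2·R3
  [ 1  4/3  7  2/3  -1/6 ]
  [ 0    1  3  1/2  1/16 ]
  [ 0    0  0    0     1 ]
  [ 0    0  0    0   1/4 ]
R4 := R4 − 1/4·R3
  [ 1  4/3  7  2/3  -1/6 ]
  [ 0    1  3  1/2  1/16 ]
  [ 0    0  0    0     1 ]
  [ 0    0  0    0     0 ]
R2 := R2 − 1/16·R3
  [ 1  4/3  7  2/3  -1/6 ]
  [ 0    1  3  1/2     0 ]
  [ 0    0  0    0     1 ]
  [ 0    0  0    0     0 ]
R1 := R1 + 1/6·R3
  [ 1  4/3  7  2/3  0 ]
  [ 0    1  3  1/2  0 ]
  [ 0    0  0    0  1 ]
  [ 0    0  0    0  0 ]
R1 := R1 − 4/3·R2
  [ 1  0  3    0  0 ]
  [ 0  1  3  1/2  0 ]
  [ 0  0  0    0  1 ]
  [ 0  0  0    0  0 ]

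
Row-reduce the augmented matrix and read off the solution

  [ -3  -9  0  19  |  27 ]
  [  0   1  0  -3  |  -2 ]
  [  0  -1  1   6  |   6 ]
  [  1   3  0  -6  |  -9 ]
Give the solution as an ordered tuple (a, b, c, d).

R1 := -1/3·R1
  [ 1   3  0  -19/3  |  -9 ]
  [ 0   1  0     -3  |  -2 ]
  [ 0  -1  1      6  |   6 ]
  [ 1   3  0     -6  |  -9 ]
R4 := R4 − R1
  [ 1   3  0  -19/3  |  -9 ]
  [ 0   1  0     -3  |  -2 ]
  [ 0  -1  1      6  |   6 ]
  [ 0   0  0    1/3  |   0 ]
R3 := R3 + R2
  [ 1  3  0  -19/3  |  -9 ]
  [ 0  1  0     -3  |  -2 ]
  [ 0  0  1      3  |   4 ]
  [ 0  0  0    1/3  |   0 ]
R4 := 3·R4
  [ 1  3  0  -19/3  |  -9 ]
  [ 0  1  0     -3  |  -2 ]
  [ 0  0  1      3  |   4 ]
  [ 0  0  0      1  |   0 ]
R3 := R3 − 3·R4
  [ 1  3  0  -19/3  |  -9 ]
  [ 0  1  0     -3  |  -2 ]
  [ 0  0  1      0  |   4 ]
  [ 0  0  0      1  |   0 ]
R2 := R2 + 3·R4
  [ 1  3  0  -19/3  |  -9 ]
  [ 0  1  0      0  |  -2 ]
  [ 0  0  1      0  |   4 ]
  [ 0  0  0      1  |   0 ]
R1 := R1 + 19/3·R4
  [ 1  3  0  0  |  -9 ]
  [ 0  1  0  0  |  -2 ]
  [ 0  0  1  0  |   4 ]
  [ 0  0  0  1  |   0 ]
R1 := R1 − 3·R2
  [ 1  0  0  0  |  -3 ]
  [ 0  1  0  0  |  -2 ]
  [ 0  0  1  0  |   4 ]
  [ 0  0  0  1  |   0 ]
Reading off the last column: a = -3, b = -2, c = 4, d = 0.

(-3, -2, 4, 0)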